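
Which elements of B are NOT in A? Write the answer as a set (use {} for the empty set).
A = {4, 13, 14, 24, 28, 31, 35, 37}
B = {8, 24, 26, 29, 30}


Set A = {4, 13, 14, 24, 28, 31, 35, 37}
Set B = {8, 24, 26, 29, 30}
Check each element of B against A:
8 ∉ A (include), 24 ∈ A, 26 ∉ A (include), 29 ∉ A (include), 30 ∉ A (include)
Elements of B not in A: {8, 26, 29, 30}

{8, 26, 29, 30}


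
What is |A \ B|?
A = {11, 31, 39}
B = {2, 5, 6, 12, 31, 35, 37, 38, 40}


Set A = {11, 31, 39}
Set B = {2, 5, 6, 12, 31, 35, 37, 38, 40}
A \ B = {11, 39}
|A \ B| = 2

2


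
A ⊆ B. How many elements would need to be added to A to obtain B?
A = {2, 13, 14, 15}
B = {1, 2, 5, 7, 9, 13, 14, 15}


Set A = {2, 13, 14, 15}, |A| = 4
Set B = {1, 2, 5, 7, 9, 13, 14, 15}, |B| = 8
Since A ⊆ B: B \ A = {1, 5, 7, 9}
|B| - |A| = 8 - 4 = 4

4


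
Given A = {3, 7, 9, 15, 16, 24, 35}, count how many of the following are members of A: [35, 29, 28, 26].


Set A = {3, 7, 9, 15, 16, 24, 35}
Candidates: [35, 29, 28, 26]
Check each candidate:
35 ∈ A, 29 ∉ A, 28 ∉ A, 26 ∉ A
Count of candidates in A: 1

1


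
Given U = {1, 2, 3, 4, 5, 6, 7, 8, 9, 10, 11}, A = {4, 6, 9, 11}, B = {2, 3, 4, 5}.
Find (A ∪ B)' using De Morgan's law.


U = {1, 2, 3, 4, 5, 6, 7, 8, 9, 10, 11}
A = {4, 6, 9, 11}, B = {2, 3, 4, 5}
A ∪ B = {2, 3, 4, 5, 6, 9, 11}
(A ∪ B)' = U \ (A ∪ B) = {1, 7, 8, 10}
Verification via A' ∩ B': A' = {1, 2, 3, 5, 7, 8, 10}, B' = {1, 6, 7, 8, 9, 10, 11}
A' ∩ B' = {1, 7, 8, 10} ✓

{1, 7, 8, 10}


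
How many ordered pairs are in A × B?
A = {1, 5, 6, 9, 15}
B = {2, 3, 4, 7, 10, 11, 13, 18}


Set A = {1, 5, 6, 9, 15} has 5 elements.
Set B = {2, 3, 4, 7, 10, 11, 13, 18} has 8 elements.
|A × B| = |A| × |B| = 5 × 8 = 40

40


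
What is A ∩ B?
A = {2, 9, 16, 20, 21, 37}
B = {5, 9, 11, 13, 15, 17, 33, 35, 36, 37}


Set A = {2, 9, 16, 20, 21, 37}
Set B = {5, 9, 11, 13, 15, 17, 33, 35, 36, 37}
A ∩ B includes only elements in both sets.
Check each element of A against B:
2 ✗, 9 ✓, 16 ✗, 20 ✗, 21 ✗, 37 ✓
A ∩ B = {9, 37}

{9, 37}


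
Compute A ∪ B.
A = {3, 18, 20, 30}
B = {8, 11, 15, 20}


Set A = {3, 18, 20, 30}
Set B = {8, 11, 15, 20}
A ∪ B includes all elements in either set.
Elements from A: {3, 18, 20, 30}
Elements from B not already included: {8, 11, 15}
A ∪ B = {3, 8, 11, 15, 18, 20, 30}

{3, 8, 11, 15, 18, 20, 30}


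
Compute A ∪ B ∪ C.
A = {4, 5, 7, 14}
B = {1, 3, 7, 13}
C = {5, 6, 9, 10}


Set A = {4, 5, 7, 14}
Set B = {1, 3, 7, 13}
Set C = {5, 6, 9, 10}
First, A ∪ B = {1, 3, 4, 5, 7, 13, 14}
Then, (A ∪ B) ∪ C = {1, 3, 4, 5, 6, 7, 9, 10, 13, 14}

{1, 3, 4, 5, 6, 7, 9, 10, 13, 14}


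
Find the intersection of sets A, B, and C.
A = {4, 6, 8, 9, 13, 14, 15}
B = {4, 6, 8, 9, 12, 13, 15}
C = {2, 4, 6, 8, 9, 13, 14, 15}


Set A = {4, 6, 8, 9, 13, 14, 15}
Set B = {4, 6, 8, 9, 12, 13, 15}
Set C = {2, 4, 6, 8, 9, 13, 14, 15}
First, A ∩ B = {4, 6, 8, 9, 13, 15}
Then, (A ∩ B) ∩ C = {4, 6, 8, 9, 13, 15}

{4, 6, 8, 9, 13, 15}


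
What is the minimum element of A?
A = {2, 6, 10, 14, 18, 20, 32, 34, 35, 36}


Set A = {2, 6, 10, 14, 18, 20, 32, 34, 35, 36}
Elements in ascending order: 2, 6, 10, 14, 18, 20, 32, 34, 35, 36
The smallest element is 2.

2


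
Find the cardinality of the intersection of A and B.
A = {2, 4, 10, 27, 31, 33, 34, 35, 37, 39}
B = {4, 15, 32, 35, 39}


Set A = {2, 4, 10, 27, 31, 33, 34, 35, 37, 39}
Set B = {4, 15, 32, 35, 39}
A ∩ B = {4, 35, 39}
|A ∩ B| = 3

3


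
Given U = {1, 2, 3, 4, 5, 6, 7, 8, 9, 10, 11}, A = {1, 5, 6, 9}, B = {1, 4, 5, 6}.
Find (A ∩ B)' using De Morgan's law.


U = {1, 2, 3, 4, 5, 6, 7, 8, 9, 10, 11}
A = {1, 5, 6, 9}, B = {1, 4, 5, 6}
A ∩ B = {1, 5, 6}
(A ∩ B)' = U \ (A ∩ B) = {2, 3, 4, 7, 8, 9, 10, 11}
Verification via A' ∪ B': A' = {2, 3, 4, 7, 8, 10, 11}, B' = {2, 3, 7, 8, 9, 10, 11}
A' ∪ B' = {2, 3, 4, 7, 8, 9, 10, 11} ✓

{2, 3, 4, 7, 8, 9, 10, 11}


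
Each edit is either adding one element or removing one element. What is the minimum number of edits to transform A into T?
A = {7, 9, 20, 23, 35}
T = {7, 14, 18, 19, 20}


Set A = {7, 9, 20, 23, 35}
Set T = {7, 14, 18, 19, 20}
Elements to remove from A (in A, not in T): {9, 23, 35} → 3 removals
Elements to add to A (in T, not in A): {14, 18, 19} → 3 additions
Total edits = 3 + 3 = 6

6


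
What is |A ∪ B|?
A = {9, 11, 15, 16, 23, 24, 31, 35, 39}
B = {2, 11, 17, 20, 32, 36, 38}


Set A = {9, 11, 15, 16, 23, 24, 31, 35, 39}, |A| = 9
Set B = {2, 11, 17, 20, 32, 36, 38}, |B| = 7
A ∩ B = {11}, |A ∩ B| = 1
|A ∪ B| = |A| + |B| - |A ∩ B| = 9 + 7 - 1 = 15

15


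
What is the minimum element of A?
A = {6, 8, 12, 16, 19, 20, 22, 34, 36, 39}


Set A = {6, 8, 12, 16, 19, 20, 22, 34, 36, 39}
Elements in ascending order: 6, 8, 12, 16, 19, 20, 22, 34, 36, 39
The smallest element is 6.

6


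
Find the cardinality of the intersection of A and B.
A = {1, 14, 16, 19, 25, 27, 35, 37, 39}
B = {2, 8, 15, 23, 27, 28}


Set A = {1, 14, 16, 19, 25, 27, 35, 37, 39}
Set B = {2, 8, 15, 23, 27, 28}
A ∩ B = {27}
|A ∩ B| = 1

1


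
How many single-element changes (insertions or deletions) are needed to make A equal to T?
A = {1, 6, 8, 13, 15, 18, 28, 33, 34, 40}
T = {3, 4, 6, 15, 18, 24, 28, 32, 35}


Set A = {1, 6, 8, 13, 15, 18, 28, 33, 34, 40}
Set T = {3, 4, 6, 15, 18, 24, 28, 32, 35}
Elements to remove from A (in A, not in T): {1, 8, 13, 33, 34, 40} → 6 removals
Elements to add to A (in T, not in A): {3, 4, 24, 32, 35} → 5 additions
Total edits = 6 + 5 = 11

11


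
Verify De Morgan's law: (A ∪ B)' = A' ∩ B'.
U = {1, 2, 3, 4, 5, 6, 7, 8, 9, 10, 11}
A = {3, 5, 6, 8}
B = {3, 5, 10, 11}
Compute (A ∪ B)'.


U = {1, 2, 3, 4, 5, 6, 7, 8, 9, 10, 11}
A = {3, 5, 6, 8}, B = {3, 5, 10, 11}
A ∪ B = {3, 5, 6, 8, 10, 11}
(A ∪ B)' = U \ (A ∪ B) = {1, 2, 4, 7, 9}
Verification via A' ∩ B': A' = {1, 2, 4, 7, 9, 10, 11}, B' = {1, 2, 4, 6, 7, 8, 9}
A' ∩ B' = {1, 2, 4, 7, 9} ✓

{1, 2, 4, 7, 9}


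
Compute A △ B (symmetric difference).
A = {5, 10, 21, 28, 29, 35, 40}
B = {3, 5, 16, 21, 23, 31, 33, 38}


Set A = {5, 10, 21, 28, 29, 35, 40}
Set B = {3, 5, 16, 21, 23, 31, 33, 38}
A △ B = (A \ B) ∪ (B \ A)
Elements in A but not B: {10, 28, 29, 35, 40}
Elements in B but not A: {3, 16, 23, 31, 33, 38}
A △ B = {3, 10, 16, 23, 28, 29, 31, 33, 35, 38, 40}

{3, 10, 16, 23, 28, 29, 31, 33, 35, 38, 40}


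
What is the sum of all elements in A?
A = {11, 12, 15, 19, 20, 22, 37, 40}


Set A = {11, 12, 15, 19, 20, 22, 37, 40}
Sum = 11 + 12 + 15 + 19 + 20 + 22 + 37 + 40 = 176

176


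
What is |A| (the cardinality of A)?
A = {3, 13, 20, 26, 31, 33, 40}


Set A = {3, 13, 20, 26, 31, 33, 40}
Listing elements: 3, 13, 20, 26, 31, 33, 40
Counting: 7 elements
|A| = 7

7


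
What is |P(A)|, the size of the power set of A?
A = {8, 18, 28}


Set A = {8, 18, 28}
|A| = 3
The power set P(A) contains all subsets of A.
|P(A)| = 2^|A| = 2^3 = 8

8


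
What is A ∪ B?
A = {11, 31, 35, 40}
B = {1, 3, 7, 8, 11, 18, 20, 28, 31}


Set A = {11, 31, 35, 40}
Set B = {1, 3, 7, 8, 11, 18, 20, 28, 31}
A ∪ B includes all elements in either set.
Elements from A: {11, 31, 35, 40}
Elements from B not already included: {1, 3, 7, 8, 18, 20, 28}
A ∪ B = {1, 3, 7, 8, 11, 18, 20, 28, 31, 35, 40}

{1, 3, 7, 8, 11, 18, 20, 28, 31, 35, 40}


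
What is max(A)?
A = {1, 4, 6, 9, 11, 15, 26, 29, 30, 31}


Set A = {1, 4, 6, 9, 11, 15, 26, 29, 30, 31}
Elements in ascending order: 1, 4, 6, 9, 11, 15, 26, 29, 30, 31
The largest element is 31.

31


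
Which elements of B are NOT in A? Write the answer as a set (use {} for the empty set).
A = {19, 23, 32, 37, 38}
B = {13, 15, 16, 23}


Set A = {19, 23, 32, 37, 38}
Set B = {13, 15, 16, 23}
Check each element of B against A:
13 ∉ A (include), 15 ∉ A (include), 16 ∉ A (include), 23 ∈ A
Elements of B not in A: {13, 15, 16}

{13, 15, 16}


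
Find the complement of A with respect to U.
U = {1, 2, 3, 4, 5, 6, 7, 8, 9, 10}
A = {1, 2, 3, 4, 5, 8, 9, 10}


Universal set U = {1, 2, 3, 4, 5, 6, 7, 8, 9, 10}
Set A = {1, 2, 3, 4, 5, 8, 9, 10}
A' = U \ A = elements in U but not in A
Checking each element of U:
1 (in A, exclude), 2 (in A, exclude), 3 (in A, exclude), 4 (in A, exclude), 5 (in A, exclude), 6 (not in A, include), 7 (not in A, include), 8 (in A, exclude), 9 (in A, exclude), 10 (in A, exclude)
A' = {6, 7}

{6, 7}


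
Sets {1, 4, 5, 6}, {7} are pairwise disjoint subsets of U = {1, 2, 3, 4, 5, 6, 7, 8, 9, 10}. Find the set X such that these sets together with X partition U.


U = {1, 2, 3, 4, 5, 6, 7, 8, 9, 10}
Shown blocks: {1, 4, 5, 6}, {7}
A partition's blocks are pairwise disjoint and cover U, so the missing block = U \ (union of shown blocks).
Union of shown blocks: {1, 4, 5, 6, 7}
Missing block = U \ (union) = {2, 3, 8, 9, 10}

{2, 3, 8, 9, 10}


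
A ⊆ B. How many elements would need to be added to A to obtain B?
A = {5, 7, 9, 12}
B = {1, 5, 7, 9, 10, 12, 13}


Set A = {5, 7, 9, 12}, |A| = 4
Set B = {1, 5, 7, 9, 10, 12, 13}, |B| = 7
Since A ⊆ B: B \ A = {1, 10, 13}
|B| - |A| = 7 - 4 = 3

3


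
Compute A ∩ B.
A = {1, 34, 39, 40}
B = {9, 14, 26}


Set A = {1, 34, 39, 40}
Set B = {9, 14, 26}
A ∩ B includes only elements in both sets.
Check each element of A against B:
1 ✗, 34 ✗, 39 ✗, 40 ✗
A ∩ B = {}

{}


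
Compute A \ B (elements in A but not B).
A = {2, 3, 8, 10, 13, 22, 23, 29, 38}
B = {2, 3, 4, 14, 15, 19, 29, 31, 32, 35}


Set A = {2, 3, 8, 10, 13, 22, 23, 29, 38}
Set B = {2, 3, 4, 14, 15, 19, 29, 31, 32, 35}
A \ B includes elements in A that are not in B.
Check each element of A:
2 (in B, remove), 3 (in B, remove), 8 (not in B, keep), 10 (not in B, keep), 13 (not in B, keep), 22 (not in B, keep), 23 (not in B, keep), 29 (in B, remove), 38 (not in B, keep)
A \ B = {8, 10, 13, 22, 23, 38}

{8, 10, 13, 22, 23, 38}


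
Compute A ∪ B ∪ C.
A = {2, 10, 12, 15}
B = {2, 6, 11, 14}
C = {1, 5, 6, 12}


Set A = {2, 10, 12, 15}
Set B = {2, 6, 11, 14}
Set C = {1, 5, 6, 12}
First, A ∪ B = {2, 6, 10, 11, 12, 14, 15}
Then, (A ∪ B) ∪ C = {1, 2, 5, 6, 10, 11, 12, 14, 15}

{1, 2, 5, 6, 10, 11, 12, 14, 15}


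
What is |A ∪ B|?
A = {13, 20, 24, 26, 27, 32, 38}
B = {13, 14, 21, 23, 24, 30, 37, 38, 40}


Set A = {13, 20, 24, 26, 27, 32, 38}, |A| = 7
Set B = {13, 14, 21, 23, 24, 30, 37, 38, 40}, |B| = 9
A ∩ B = {13, 24, 38}, |A ∩ B| = 3
|A ∪ B| = |A| + |B| - |A ∩ B| = 7 + 9 - 3 = 13

13


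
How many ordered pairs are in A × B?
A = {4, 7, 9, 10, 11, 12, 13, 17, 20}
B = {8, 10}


Set A = {4, 7, 9, 10, 11, 12, 13, 17, 20} has 9 elements.
Set B = {8, 10} has 2 elements.
|A × B| = |A| × |B| = 9 × 2 = 18

18


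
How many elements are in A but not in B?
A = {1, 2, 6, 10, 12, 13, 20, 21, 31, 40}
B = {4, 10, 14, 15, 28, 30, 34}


Set A = {1, 2, 6, 10, 12, 13, 20, 21, 31, 40}
Set B = {4, 10, 14, 15, 28, 30, 34}
A \ B = {1, 2, 6, 12, 13, 20, 21, 31, 40}
|A \ B| = 9

9


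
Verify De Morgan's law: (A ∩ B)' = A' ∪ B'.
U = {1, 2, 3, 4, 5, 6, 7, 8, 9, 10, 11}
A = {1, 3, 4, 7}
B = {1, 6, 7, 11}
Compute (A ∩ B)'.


U = {1, 2, 3, 4, 5, 6, 7, 8, 9, 10, 11}
A = {1, 3, 4, 7}, B = {1, 6, 7, 11}
A ∩ B = {1, 7}
(A ∩ B)' = U \ (A ∩ B) = {2, 3, 4, 5, 6, 8, 9, 10, 11}
Verification via A' ∪ B': A' = {2, 5, 6, 8, 9, 10, 11}, B' = {2, 3, 4, 5, 8, 9, 10}
A' ∪ B' = {2, 3, 4, 5, 6, 8, 9, 10, 11} ✓

{2, 3, 4, 5, 6, 8, 9, 10, 11}


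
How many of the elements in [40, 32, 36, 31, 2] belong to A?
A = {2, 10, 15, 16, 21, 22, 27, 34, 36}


Set A = {2, 10, 15, 16, 21, 22, 27, 34, 36}
Candidates: [40, 32, 36, 31, 2]
Check each candidate:
40 ∉ A, 32 ∉ A, 36 ∈ A, 31 ∉ A, 2 ∈ A
Count of candidates in A: 2

2


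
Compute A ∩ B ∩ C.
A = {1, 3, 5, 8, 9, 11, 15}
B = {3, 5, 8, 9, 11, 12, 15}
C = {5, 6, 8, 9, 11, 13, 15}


Set A = {1, 3, 5, 8, 9, 11, 15}
Set B = {3, 5, 8, 9, 11, 12, 15}
Set C = {5, 6, 8, 9, 11, 13, 15}
First, A ∩ B = {3, 5, 8, 9, 11, 15}
Then, (A ∩ B) ∩ C = {5, 8, 9, 11, 15}

{5, 8, 9, 11, 15}


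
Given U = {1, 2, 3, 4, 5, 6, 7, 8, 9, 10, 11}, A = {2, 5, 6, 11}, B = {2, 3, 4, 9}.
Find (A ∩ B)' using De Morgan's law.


U = {1, 2, 3, 4, 5, 6, 7, 8, 9, 10, 11}
A = {2, 5, 6, 11}, B = {2, 3, 4, 9}
A ∩ B = {2}
(A ∩ B)' = U \ (A ∩ B) = {1, 3, 4, 5, 6, 7, 8, 9, 10, 11}
Verification via A' ∪ B': A' = {1, 3, 4, 7, 8, 9, 10}, B' = {1, 5, 6, 7, 8, 10, 11}
A' ∪ B' = {1, 3, 4, 5, 6, 7, 8, 9, 10, 11} ✓

{1, 3, 4, 5, 6, 7, 8, 9, 10, 11}


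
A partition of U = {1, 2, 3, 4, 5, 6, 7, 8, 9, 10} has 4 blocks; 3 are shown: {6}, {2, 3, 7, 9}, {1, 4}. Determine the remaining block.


U = {1, 2, 3, 4, 5, 6, 7, 8, 9, 10}
Shown blocks: {6}, {2, 3, 7, 9}, {1, 4}
A partition's blocks are pairwise disjoint and cover U, so the missing block = U \ (union of shown blocks).
Union of shown blocks: {1, 2, 3, 4, 6, 7, 9}
Missing block = U \ (union) = {5, 8, 10}

{5, 8, 10}


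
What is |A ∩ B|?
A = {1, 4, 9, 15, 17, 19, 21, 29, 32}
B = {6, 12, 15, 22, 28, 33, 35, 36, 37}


Set A = {1, 4, 9, 15, 17, 19, 21, 29, 32}
Set B = {6, 12, 15, 22, 28, 33, 35, 36, 37}
A ∩ B = {15}
|A ∩ B| = 1

1


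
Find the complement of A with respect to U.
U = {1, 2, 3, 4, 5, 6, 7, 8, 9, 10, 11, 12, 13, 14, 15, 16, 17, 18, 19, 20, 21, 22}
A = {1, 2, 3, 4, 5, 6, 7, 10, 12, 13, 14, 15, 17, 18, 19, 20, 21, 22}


Universal set U = {1, 2, 3, 4, 5, 6, 7, 8, 9, 10, 11, 12, 13, 14, 15, 16, 17, 18, 19, 20, 21, 22}
Set A = {1, 2, 3, 4, 5, 6, 7, 10, 12, 13, 14, 15, 17, 18, 19, 20, 21, 22}
A' = U \ A = elements in U but not in A
Checking each element of U:
1 (in A, exclude), 2 (in A, exclude), 3 (in A, exclude), 4 (in A, exclude), 5 (in A, exclude), 6 (in A, exclude), 7 (in A, exclude), 8 (not in A, include), 9 (not in A, include), 10 (in A, exclude), 11 (not in A, include), 12 (in A, exclude), 13 (in A, exclude), 14 (in A, exclude), 15 (in A, exclude), 16 (not in A, include), 17 (in A, exclude), 18 (in A, exclude), 19 (in A, exclude), 20 (in A, exclude), 21 (in A, exclude), 22 (in A, exclude)
A' = {8, 9, 11, 16}

{8, 9, 11, 16}


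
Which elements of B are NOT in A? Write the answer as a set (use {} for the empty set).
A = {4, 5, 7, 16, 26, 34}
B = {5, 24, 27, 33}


Set A = {4, 5, 7, 16, 26, 34}
Set B = {5, 24, 27, 33}
Check each element of B against A:
5 ∈ A, 24 ∉ A (include), 27 ∉ A (include), 33 ∉ A (include)
Elements of B not in A: {24, 27, 33}

{24, 27, 33}


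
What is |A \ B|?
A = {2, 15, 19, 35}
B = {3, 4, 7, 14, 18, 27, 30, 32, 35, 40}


Set A = {2, 15, 19, 35}
Set B = {3, 4, 7, 14, 18, 27, 30, 32, 35, 40}
A \ B = {2, 15, 19}
|A \ B| = 3

3


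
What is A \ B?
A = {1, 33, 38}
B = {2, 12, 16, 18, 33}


Set A = {1, 33, 38}
Set B = {2, 12, 16, 18, 33}
A \ B includes elements in A that are not in B.
Check each element of A:
1 (not in B, keep), 33 (in B, remove), 38 (not in B, keep)
A \ B = {1, 38}

{1, 38}


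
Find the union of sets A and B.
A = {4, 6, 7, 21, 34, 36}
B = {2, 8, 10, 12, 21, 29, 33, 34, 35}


Set A = {4, 6, 7, 21, 34, 36}
Set B = {2, 8, 10, 12, 21, 29, 33, 34, 35}
A ∪ B includes all elements in either set.
Elements from A: {4, 6, 7, 21, 34, 36}
Elements from B not already included: {2, 8, 10, 12, 29, 33, 35}
A ∪ B = {2, 4, 6, 7, 8, 10, 12, 21, 29, 33, 34, 35, 36}

{2, 4, 6, 7, 8, 10, 12, 21, 29, 33, 34, 35, 36}


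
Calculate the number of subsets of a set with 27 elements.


The set has 27 elements.
The power set contains all possible subsets.
|P(A)| = 2^|A| = 2^27 = 134217728

134217728


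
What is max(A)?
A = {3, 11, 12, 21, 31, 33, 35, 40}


Set A = {3, 11, 12, 21, 31, 33, 35, 40}
Elements in ascending order: 3, 11, 12, 21, 31, 33, 35, 40
The largest element is 40.

40


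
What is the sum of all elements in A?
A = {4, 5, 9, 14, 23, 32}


Set A = {4, 5, 9, 14, 23, 32}
Sum = 4 + 5 + 9 + 14 + 23 + 32 = 87

87


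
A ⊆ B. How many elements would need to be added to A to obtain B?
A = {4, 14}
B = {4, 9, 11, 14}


Set A = {4, 14}, |A| = 2
Set B = {4, 9, 11, 14}, |B| = 4
Since A ⊆ B: B \ A = {9, 11}
|B| - |A| = 4 - 2 = 2

2


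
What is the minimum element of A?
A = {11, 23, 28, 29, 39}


Set A = {11, 23, 28, 29, 39}
Elements in ascending order: 11, 23, 28, 29, 39
The smallest element is 11.

11


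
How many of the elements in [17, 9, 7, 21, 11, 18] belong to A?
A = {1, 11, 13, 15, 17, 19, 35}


Set A = {1, 11, 13, 15, 17, 19, 35}
Candidates: [17, 9, 7, 21, 11, 18]
Check each candidate:
17 ∈ A, 9 ∉ A, 7 ∉ A, 21 ∉ A, 11 ∈ A, 18 ∉ A
Count of candidates in A: 2

2


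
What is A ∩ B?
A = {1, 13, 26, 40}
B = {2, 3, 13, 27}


Set A = {1, 13, 26, 40}
Set B = {2, 3, 13, 27}
A ∩ B includes only elements in both sets.
Check each element of A against B:
1 ✗, 13 ✓, 26 ✗, 40 ✗
A ∩ B = {13}

{13}


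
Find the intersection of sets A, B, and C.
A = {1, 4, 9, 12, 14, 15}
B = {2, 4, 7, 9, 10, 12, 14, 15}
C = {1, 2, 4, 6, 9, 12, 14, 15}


Set A = {1, 4, 9, 12, 14, 15}
Set B = {2, 4, 7, 9, 10, 12, 14, 15}
Set C = {1, 2, 4, 6, 9, 12, 14, 15}
First, A ∩ B = {4, 9, 12, 14, 15}
Then, (A ∩ B) ∩ C = {4, 9, 12, 14, 15}

{4, 9, 12, 14, 15}


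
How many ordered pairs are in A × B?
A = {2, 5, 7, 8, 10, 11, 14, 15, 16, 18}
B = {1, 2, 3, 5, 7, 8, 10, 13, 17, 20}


Set A = {2, 5, 7, 8, 10, 11, 14, 15, 16, 18} has 10 elements.
Set B = {1, 2, 3, 5, 7, 8, 10, 13, 17, 20} has 10 elements.
|A × B| = |A| × |B| = 10 × 10 = 100

100


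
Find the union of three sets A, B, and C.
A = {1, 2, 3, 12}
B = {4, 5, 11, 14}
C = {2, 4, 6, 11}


Set A = {1, 2, 3, 12}
Set B = {4, 5, 11, 14}
Set C = {2, 4, 6, 11}
First, A ∪ B = {1, 2, 3, 4, 5, 11, 12, 14}
Then, (A ∪ B) ∪ C = {1, 2, 3, 4, 5, 6, 11, 12, 14}

{1, 2, 3, 4, 5, 6, 11, 12, 14}


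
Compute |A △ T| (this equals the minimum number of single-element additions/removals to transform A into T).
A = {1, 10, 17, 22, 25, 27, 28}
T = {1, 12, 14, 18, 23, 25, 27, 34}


Set A = {1, 10, 17, 22, 25, 27, 28}
Set T = {1, 12, 14, 18, 23, 25, 27, 34}
Elements to remove from A (in A, not in T): {10, 17, 22, 28} → 4 removals
Elements to add to A (in T, not in A): {12, 14, 18, 23, 34} → 5 additions
Total edits = 4 + 5 = 9

9


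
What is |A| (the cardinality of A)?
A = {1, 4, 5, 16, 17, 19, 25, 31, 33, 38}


Set A = {1, 4, 5, 16, 17, 19, 25, 31, 33, 38}
Listing elements: 1, 4, 5, 16, 17, 19, 25, 31, 33, 38
Counting: 10 elements
|A| = 10

10


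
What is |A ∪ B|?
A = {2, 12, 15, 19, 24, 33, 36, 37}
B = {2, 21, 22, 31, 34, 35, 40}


Set A = {2, 12, 15, 19, 24, 33, 36, 37}, |A| = 8
Set B = {2, 21, 22, 31, 34, 35, 40}, |B| = 7
A ∩ B = {2}, |A ∩ B| = 1
|A ∪ B| = |A| + |B| - |A ∩ B| = 8 + 7 - 1 = 14

14


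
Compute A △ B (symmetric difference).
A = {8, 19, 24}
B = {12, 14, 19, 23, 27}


Set A = {8, 19, 24}
Set B = {12, 14, 19, 23, 27}
A △ B = (A \ B) ∪ (B \ A)
Elements in A but not B: {8, 24}
Elements in B but not A: {12, 14, 23, 27}
A △ B = {8, 12, 14, 23, 24, 27}

{8, 12, 14, 23, 24, 27}


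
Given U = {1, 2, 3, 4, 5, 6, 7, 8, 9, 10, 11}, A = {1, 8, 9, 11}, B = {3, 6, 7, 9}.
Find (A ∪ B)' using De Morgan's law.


U = {1, 2, 3, 4, 5, 6, 7, 8, 9, 10, 11}
A = {1, 8, 9, 11}, B = {3, 6, 7, 9}
A ∪ B = {1, 3, 6, 7, 8, 9, 11}
(A ∪ B)' = U \ (A ∪ B) = {2, 4, 5, 10}
Verification via A' ∩ B': A' = {2, 3, 4, 5, 6, 7, 10}, B' = {1, 2, 4, 5, 8, 10, 11}
A' ∩ B' = {2, 4, 5, 10} ✓

{2, 4, 5, 10}


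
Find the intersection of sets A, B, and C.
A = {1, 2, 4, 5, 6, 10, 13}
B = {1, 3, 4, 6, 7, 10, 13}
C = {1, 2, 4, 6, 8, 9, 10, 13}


Set A = {1, 2, 4, 5, 6, 10, 13}
Set B = {1, 3, 4, 6, 7, 10, 13}
Set C = {1, 2, 4, 6, 8, 9, 10, 13}
First, A ∩ B = {1, 4, 6, 10, 13}
Then, (A ∩ B) ∩ C = {1, 4, 6, 10, 13}

{1, 4, 6, 10, 13}


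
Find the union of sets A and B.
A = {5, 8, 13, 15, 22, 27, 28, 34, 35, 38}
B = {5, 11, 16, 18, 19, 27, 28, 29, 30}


Set A = {5, 8, 13, 15, 22, 27, 28, 34, 35, 38}
Set B = {5, 11, 16, 18, 19, 27, 28, 29, 30}
A ∪ B includes all elements in either set.
Elements from A: {5, 8, 13, 15, 22, 27, 28, 34, 35, 38}
Elements from B not already included: {11, 16, 18, 19, 29, 30}
A ∪ B = {5, 8, 11, 13, 15, 16, 18, 19, 22, 27, 28, 29, 30, 34, 35, 38}

{5, 8, 11, 13, 15, 16, 18, 19, 22, 27, 28, 29, 30, 34, 35, 38}


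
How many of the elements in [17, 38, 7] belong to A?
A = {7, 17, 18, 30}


Set A = {7, 17, 18, 30}
Candidates: [17, 38, 7]
Check each candidate:
17 ∈ A, 38 ∉ A, 7 ∈ A
Count of candidates in A: 2

2


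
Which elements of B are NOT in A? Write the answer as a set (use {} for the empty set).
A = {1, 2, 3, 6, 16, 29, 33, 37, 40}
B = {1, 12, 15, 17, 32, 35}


Set A = {1, 2, 3, 6, 16, 29, 33, 37, 40}
Set B = {1, 12, 15, 17, 32, 35}
Check each element of B against A:
1 ∈ A, 12 ∉ A (include), 15 ∉ A (include), 17 ∉ A (include), 32 ∉ A (include), 35 ∉ A (include)
Elements of B not in A: {12, 15, 17, 32, 35}

{12, 15, 17, 32, 35}


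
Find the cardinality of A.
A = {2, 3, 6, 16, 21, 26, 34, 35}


Set A = {2, 3, 6, 16, 21, 26, 34, 35}
Listing elements: 2, 3, 6, 16, 21, 26, 34, 35
Counting: 8 elements
|A| = 8

8


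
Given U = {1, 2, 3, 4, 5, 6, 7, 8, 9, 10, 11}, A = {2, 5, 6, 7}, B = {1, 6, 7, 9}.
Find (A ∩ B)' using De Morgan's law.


U = {1, 2, 3, 4, 5, 6, 7, 8, 9, 10, 11}
A = {2, 5, 6, 7}, B = {1, 6, 7, 9}
A ∩ B = {6, 7}
(A ∩ B)' = U \ (A ∩ B) = {1, 2, 3, 4, 5, 8, 9, 10, 11}
Verification via A' ∪ B': A' = {1, 3, 4, 8, 9, 10, 11}, B' = {2, 3, 4, 5, 8, 10, 11}
A' ∪ B' = {1, 2, 3, 4, 5, 8, 9, 10, 11} ✓

{1, 2, 3, 4, 5, 8, 9, 10, 11}


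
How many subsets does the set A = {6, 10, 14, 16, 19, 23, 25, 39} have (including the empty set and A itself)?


Set A = {6, 10, 14, 16, 19, 23, 25, 39}
|A| = 8
The power set P(A) contains all subsets of A.
|P(A)| = 2^|A| = 2^8 = 256

256


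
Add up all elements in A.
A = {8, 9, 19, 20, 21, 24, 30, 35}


Set A = {8, 9, 19, 20, 21, 24, 30, 35}
Sum = 8 + 9 + 19 + 20 + 21 + 24 + 30 + 35 = 166

166


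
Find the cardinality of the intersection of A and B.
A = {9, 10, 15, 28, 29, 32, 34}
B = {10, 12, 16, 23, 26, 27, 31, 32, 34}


Set A = {9, 10, 15, 28, 29, 32, 34}
Set B = {10, 12, 16, 23, 26, 27, 31, 32, 34}
A ∩ B = {10, 32, 34}
|A ∩ B| = 3

3


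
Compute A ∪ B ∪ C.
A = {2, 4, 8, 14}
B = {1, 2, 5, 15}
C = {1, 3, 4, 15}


Set A = {2, 4, 8, 14}
Set B = {1, 2, 5, 15}
Set C = {1, 3, 4, 15}
First, A ∪ B = {1, 2, 4, 5, 8, 14, 15}
Then, (A ∪ B) ∪ C = {1, 2, 3, 4, 5, 8, 14, 15}

{1, 2, 3, 4, 5, 8, 14, 15}


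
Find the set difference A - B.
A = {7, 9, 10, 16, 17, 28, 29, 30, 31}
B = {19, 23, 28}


Set A = {7, 9, 10, 16, 17, 28, 29, 30, 31}
Set B = {19, 23, 28}
A \ B includes elements in A that are not in B.
Check each element of A:
7 (not in B, keep), 9 (not in B, keep), 10 (not in B, keep), 16 (not in B, keep), 17 (not in B, keep), 28 (in B, remove), 29 (not in B, keep), 30 (not in B, keep), 31 (not in B, keep)
A \ B = {7, 9, 10, 16, 17, 29, 30, 31}

{7, 9, 10, 16, 17, 29, 30, 31}


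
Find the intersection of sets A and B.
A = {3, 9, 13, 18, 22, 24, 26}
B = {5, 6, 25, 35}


Set A = {3, 9, 13, 18, 22, 24, 26}
Set B = {5, 6, 25, 35}
A ∩ B includes only elements in both sets.
Check each element of A against B:
3 ✗, 9 ✗, 13 ✗, 18 ✗, 22 ✗, 24 ✗, 26 ✗
A ∩ B = {}

{}


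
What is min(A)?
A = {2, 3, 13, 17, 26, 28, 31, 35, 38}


Set A = {2, 3, 13, 17, 26, 28, 31, 35, 38}
Elements in ascending order: 2, 3, 13, 17, 26, 28, 31, 35, 38
The smallest element is 2.

2


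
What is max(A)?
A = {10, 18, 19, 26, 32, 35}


Set A = {10, 18, 19, 26, 32, 35}
Elements in ascending order: 10, 18, 19, 26, 32, 35
The largest element is 35.

35


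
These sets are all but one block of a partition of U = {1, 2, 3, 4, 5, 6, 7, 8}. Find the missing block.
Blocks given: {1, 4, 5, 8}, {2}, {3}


U = {1, 2, 3, 4, 5, 6, 7, 8}
Shown blocks: {1, 4, 5, 8}, {2}, {3}
A partition's blocks are pairwise disjoint and cover U, so the missing block = U \ (union of shown blocks).
Union of shown blocks: {1, 2, 3, 4, 5, 8}
Missing block = U \ (union) = {6, 7}

{6, 7}


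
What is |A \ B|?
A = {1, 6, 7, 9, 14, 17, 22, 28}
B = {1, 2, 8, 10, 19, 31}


Set A = {1, 6, 7, 9, 14, 17, 22, 28}
Set B = {1, 2, 8, 10, 19, 31}
A \ B = {6, 7, 9, 14, 17, 22, 28}
|A \ B| = 7

7


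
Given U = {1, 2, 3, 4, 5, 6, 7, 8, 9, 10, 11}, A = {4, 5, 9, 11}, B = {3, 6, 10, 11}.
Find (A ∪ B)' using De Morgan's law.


U = {1, 2, 3, 4, 5, 6, 7, 8, 9, 10, 11}
A = {4, 5, 9, 11}, B = {3, 6, 10, 11}
A ∪ B = {3, 4, 5, 6, 9, 10, 11}
(A ∪ B)' = U \ (A ∪ B) = {1, 2, 7, 8}
Verification via A' ∩ B': A' = {1, 2, 3, 6, 7, 8, 10}, B' = {1, 2, 4, 5, 7, 8, 9}
A' ∩ B' = {1, 2, 7, 8} ✓

{1, 2, 7, 8}


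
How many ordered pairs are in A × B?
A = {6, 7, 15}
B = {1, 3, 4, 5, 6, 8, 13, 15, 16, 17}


Set A = {6, 7, 15} has 3 elements.
Set B = {1, 3, 4, 5, 6, 8, 13, 15, 16, 17} has 10 elements.
|A × B| = |A| × |B| = 3 × 10 = 30

30


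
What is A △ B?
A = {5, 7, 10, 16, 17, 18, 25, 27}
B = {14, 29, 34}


Set A = {5, 7, 10, 16, 17, 18, 25, 27}
Set B = {14, 29, 34}
A △ B = (A \ B) ∪ (B \ A)
Elements in A but not B: {5, 7, 10, 16, 17, 18, 25, 27}
Elements in B but not A: {14, 29, 34}
A △ B = {5, 7, 10, 14, 16, 17, 18, 25, 27, 29, 34}

{5, 7, 10, 14, 16, 17, 18, 25, 27, 29, 34}


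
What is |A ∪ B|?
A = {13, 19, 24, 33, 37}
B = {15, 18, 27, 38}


Set A = {13, 19, 24, 33, 37}, |A| = 5
Set B = {15, 18, 27, 38}, |B| = 4
A ∩ B = {}, |A ∩ B| = 0
|A ∪ B| = |A| + |B| - |A ∩ B| = 5 + 4 - 0 = 9

9


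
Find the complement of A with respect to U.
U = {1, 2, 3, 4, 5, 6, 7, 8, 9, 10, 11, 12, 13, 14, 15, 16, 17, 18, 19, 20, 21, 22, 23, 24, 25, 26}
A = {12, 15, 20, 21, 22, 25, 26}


Universal set U = {1, 2, 3, 4, 5, 6, 7, 8, 9, 10, 11, 12, 13, 14, 15, 16, 17, 18, 19, 20, 21, 22, 23, 24, 25, 26}
Set A = {12, 15, 20, 21, 22, 25, 26}
A' = U \ A = elements in U but not in A
Checking each element of U:
1 (not in A, include), 2 (not in A, include), 3 (not in A, include), 4 (not in A, include), 5 (not in A, include), 6 (not in A, include), 7 (not in A, include), 8 (not in A, include), 9 (not in A, include), 10 (not in A, include), 11 (not in A, include), 12 (in A, exclude), 13 (not in A, include), 14 (not in A, include), 15 (in A, exclude), 16 (not in A, include), 17 (not in A, include), 18 (not in A, include), 19 (not in A, include), 20 (in A, exclude), 21 (in A, exclude), 22 (in A, exclude), 23 (not in A, include), 24 (not in A, include), 25 (in A, exclude), 26 (in A, exclude)
A' = {1, 2, 3, 4, 5, 6, 7, 8, 9, 10, 11, 13, 14, 16, 17, 18, 19, 23, 24}

{1, 2, 3, 4, 5, 6, 7, 8, 9, 10, 11, 13, 14, 16, 17, 18, 19, 23, 24}


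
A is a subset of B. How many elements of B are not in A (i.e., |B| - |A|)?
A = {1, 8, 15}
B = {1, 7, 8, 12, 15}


Set A = {1, 8, 15}, |A| = 3
Set B = {1, 7, 8, 12, 15}, |B| = 5
Since A ⊆ B: B \ A = {7, 12}
|B| - |A| = 5 - 3 = 2

2


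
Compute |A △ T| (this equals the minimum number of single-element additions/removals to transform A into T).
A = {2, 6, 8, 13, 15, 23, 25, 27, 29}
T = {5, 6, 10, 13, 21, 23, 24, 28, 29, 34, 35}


Set A = {2, 6, 8, 13, 15, 23, 25, 27, 29}
Set T = {5, 6, 10, 13, 21, 23, 24, 28, 29, 34, 35}
Elements to remove from A (in A, not in T): {2, 8, 15, 25, 27} → 5 removals
Elements to add to A (in T, not in A): {5, 10, 21, 24, 28, 34, 35} → 7 additions
Total edits = 5 + 7 = 12

12


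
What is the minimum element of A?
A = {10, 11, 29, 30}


Set A = {10, 11, 29, 30}
Elements in ascending order: 10, 11, 29, 30
The smallest element is 10.

10


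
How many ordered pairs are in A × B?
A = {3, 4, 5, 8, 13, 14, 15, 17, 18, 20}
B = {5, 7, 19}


Set A = {3, 4, 5, 8, 13, 14, 15, 17, 18, 20} has 10 elements.
Set B = {5, 7, 19} has 3 elements.
|A × B| = |A| × |B| = 10 × 3 = 30

30


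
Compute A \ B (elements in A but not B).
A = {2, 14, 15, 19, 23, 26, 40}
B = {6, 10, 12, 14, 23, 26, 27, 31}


Set A = {2, 14, 15, 19, 23, 26, 40}
Set B = {6, 10, 12, 14, 23, 26, 27, 31}
A \ B includes elements in A that are not in B.
Check each element of A:
2 (not in B, keep), 14 (in B, remove), 15 (not in B, keep), 19 (not in B, keep), 23 (in B, remove), 26 (in B, remove), 40 (not in B, keep)
A \ B = {2, 15, 19, 40}

{2, 15, 19, 40}


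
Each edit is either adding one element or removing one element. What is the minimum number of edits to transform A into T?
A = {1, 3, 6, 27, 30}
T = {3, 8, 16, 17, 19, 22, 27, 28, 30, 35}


Set A = {1, 3, 6, 27, 30}
Set T = {3, 8, 16, 17, 19, 22, 27, 28, 30, 35}
Elements to remove from A (in A, not in T): {1, 6} → 2 removals
Elements to add to A (in T, not in A): {8, 16, 17, 19, 22, 28, 35} → 7 additions
Total edits = 2 + 7 = 9

9


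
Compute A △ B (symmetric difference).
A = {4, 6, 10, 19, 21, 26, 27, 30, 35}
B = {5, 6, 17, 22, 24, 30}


Set A = {4, 6, 10, 19, 21, 26, 27, 30, 35}
Set B = {5, 6, 17, 22, 24, 30}
A △ B = (A \ B) ∪ (B \ A)
Elements in A but not B: {4, 10, 19, 21, 26, 27, 35}
Elements in B but not A: {5, 17, 22, 24}
A △ B = {4, 5, 10, 17, 19, 21, 22, 24, 26, 27, 35}

{4, 5, 10, 17, 19, 21, 22, 24, 26, 27, 35}


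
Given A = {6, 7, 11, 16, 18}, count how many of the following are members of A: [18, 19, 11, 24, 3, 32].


Set A = {6, 7, 11, 16, 18}
Candidates: [18, 19, 11, 24, 3, 32]
Check each candidate:
18 ∈ A, 19 ∉ A, 11 ∈ A, 24 ∉ A, 3 ∉ A, 32 ∉ A
Count of candidates in A: 2

2


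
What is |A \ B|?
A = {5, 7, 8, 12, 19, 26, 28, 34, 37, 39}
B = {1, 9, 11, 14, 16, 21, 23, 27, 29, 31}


Set A = {5, 7, 8, 12, 19, 26, 28, 34, 37, 39}
Set B = {1, 9, 11, 14, 16, 21, 23, 27, 29, 31}
A \ B = {5, 7, 8, 12, 19, 26, 28, 34, 37, 39}
|A \ B| = 10

10


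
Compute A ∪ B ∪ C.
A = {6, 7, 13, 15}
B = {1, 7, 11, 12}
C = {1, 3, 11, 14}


Set A = {6, 7, 13, 15}
Set B = {1, 7, 11, 12}
Set C = {1, 3, 11, 14}
First, A ∪ B = {1, 6, 7, 11, 12, 13, 15}
Then, (A ∪ B) ∪ C = {1, 3, 6, 7, 11, 12, 13, 14, 15}

{1, 3, 6, 7, 11, 12, 13, 14, 15}


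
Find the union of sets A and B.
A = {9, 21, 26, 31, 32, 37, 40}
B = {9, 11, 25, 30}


Set A = {9, 21, 26, 31, 32, 37, 40}
Set B = {9, 11, 25, 30}
A ∪ B includes all elements in either set.
Elements from A: {9, 21, 26, 31, 32, 37, 40}
Elements from B not already included: {11, 25, 30}
A ∪ B = {9, 11, 21, 25, 26, 30, 31, 32, 37, 40}

{9, 11, 21, 25, 26, 30, 31, 32, 37, 40}


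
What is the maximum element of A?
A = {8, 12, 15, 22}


Set A = {8, 12, 15, 22}
Elements in ascending order: 8, 12, 15, 22
The largest element is 22.

22


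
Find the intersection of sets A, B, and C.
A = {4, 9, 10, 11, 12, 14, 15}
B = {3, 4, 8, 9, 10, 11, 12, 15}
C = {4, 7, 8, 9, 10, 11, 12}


Set A = {4, 9, 10, 11, 12, 14, 15}
Set B = {3, 4, 8, 9, 10, 11, 12, 15}
Set C = {4, 7, 8, 9, 10, 11, 12}
First, A ∩ B = {4, 9, 10, 11, 12, 15}
Then, (A ∩ B) ∩ C = {4, 9, 10, 11, 12}

{4, 9, 10, 11, 12}


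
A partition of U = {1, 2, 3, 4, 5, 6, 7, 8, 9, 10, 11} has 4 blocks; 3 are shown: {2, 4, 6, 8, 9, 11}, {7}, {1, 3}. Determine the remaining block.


U = {1, 2, 3, 4, 5, 6, 7, 8, 9, 10, 11}
Shown blocks: {2, 4, 6, 8, 9, 11}, {7}, {1, 3}
A partition's blocks are pairwise disjoint and cover U, so the missing block = U \ (union of shown blocks).
Union of shown blocks: {1, 2, 3, 4, 6, 7, 8, 9, 11}
Missing block = U \ (union) = {5, 10}

{5, 10}


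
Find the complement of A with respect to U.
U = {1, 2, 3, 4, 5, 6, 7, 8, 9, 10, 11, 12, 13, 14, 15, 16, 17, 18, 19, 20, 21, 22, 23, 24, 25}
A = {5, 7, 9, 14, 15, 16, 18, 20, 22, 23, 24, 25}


Universal set U = {1, 2, 3, 4, 5, 6, 7, 8, 9, 10, 11, 12, 13, 14, 15, 16, 17, 18, 19, 20, 21, 22, 23, 24, 25}
Set A = {5, 7, 9, 14, 15, 16, 18, 20, 22, 23, 24, 25}
A' = U \ A = elements in U but not in A
Checking each element of U:
1 (not in A, include), 2 (not in A, include), 3 (not in A, include), 4 (not in A, include), 5 (in A, exclude), 6 (not in A, include), 7 (in A, exclude), 8 (not in A, include), 9 (in A, exclude), 10 (not in A, include), 11 (not in A, include), 12 (not in A, include), 13 (not in A, include), 14 (in A, exclude), 15 (in A, exclude), 16 (in A, exclude), 17 (not in A, include), 18 (in A, exclude), 19 (not in A, include), 20 (in A, exclude), 21 (not in A, include), 22 (in A, exclude), 23 (in A, exclude), 24 (in A, exclude), 25 (in A, exclude)
A' = {1, 2, 3, 4, 6, 8, 10, 11, 12, 13, 17, 19, 21}

{1, 2, 3, 4, 6, 8, 10, 11, 12, 13, 17, 19, 21}


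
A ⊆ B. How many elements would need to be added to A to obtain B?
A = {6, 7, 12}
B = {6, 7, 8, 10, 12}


Set A = {6, 7, 12}, |A| = 3
Set B = {6, 7, 8, 10, 12}, |B| = 5
Since A ⊆ B: B \ A = {8, 10}
|B| - |A| = 5 - 3 = 2

2


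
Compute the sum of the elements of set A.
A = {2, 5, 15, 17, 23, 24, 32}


Set A = {2, 5, 15, 17, 23, 24, 32}
Sum = 2 + 5 + 15 + 17 + 23 + 24 + 32 = 118

118


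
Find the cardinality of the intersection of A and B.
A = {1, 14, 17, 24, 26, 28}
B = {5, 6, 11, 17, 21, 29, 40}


Set A = {1, 14, 17, 24, 26, 28}
Set B = {5, 6, 11, 17, 21, 29, 40}
A ∩ B = {17}
|A ∩ B| = 1

1


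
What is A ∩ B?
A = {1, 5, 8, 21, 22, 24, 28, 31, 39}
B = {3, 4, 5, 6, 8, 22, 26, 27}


Set A = {1, 5, 8, 21, 22, 24, 28, 31, 39}
Set B = {3, 4, 5, 6, 8, 22, 26, 27}
A ∩ B includes only elements in both sets.
Check each element of A against B:
1 ✗, 5 ✓, 8 ✓, 21 ✗, 22 ✓, 24 ✗, 28 ✗, 31 ✗, 39 ✗
A ∩ B = {5, 8, 22}

{5, 8, 22}


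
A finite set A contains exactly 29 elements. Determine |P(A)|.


The set has 29 elements.
The power set contains all possible subsets.
|P(A)| = 2^|A| = 2^29 = 536870912

536870912


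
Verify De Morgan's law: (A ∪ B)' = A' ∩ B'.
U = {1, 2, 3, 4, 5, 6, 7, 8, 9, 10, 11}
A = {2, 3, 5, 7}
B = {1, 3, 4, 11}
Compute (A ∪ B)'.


U = {1, 2, 3, 4, 5, 6, 7, 8, 9, 10, 11}
A = {2, 3, 5, 7}, B = {1, 3, 4, 11}
A ∪ B = {1, 2, 3, 4, 5, 7, 11}
(A ∪ B)' = U \ (A ∪ B) = {6, 8, 9, 10}
Verification via A' ∩ B': A' = {1, 4, 6, 8, 9, 10, 11}, B' = {2, 5, 6, 7, 8, 9, 10}
A' ∩ B' = {6, 8, 9, 10} ✓

{6, 8, 9, 10}


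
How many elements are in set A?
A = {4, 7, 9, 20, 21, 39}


Set A = {4, 7, 9, 20, 21, 39}
Listing elements: 4, 7, 9, 20, 21, 39
Counting: 6 elements
|A| = 6

6


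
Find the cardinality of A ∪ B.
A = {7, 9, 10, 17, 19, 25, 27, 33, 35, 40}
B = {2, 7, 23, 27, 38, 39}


Set A = {7, 9, 10, 17, 19, 25, 27, 33, 35, 40}, |A| = 10
Set B = {2, 7, 23, 27, 38, 39}, |B| = 6
A ∩ B = {7, 27}, |A ∩ B| = 2
|A ∪ B| = |A| + |B| - |A ∩ B| = 10 + 6 - 2 = 14

14


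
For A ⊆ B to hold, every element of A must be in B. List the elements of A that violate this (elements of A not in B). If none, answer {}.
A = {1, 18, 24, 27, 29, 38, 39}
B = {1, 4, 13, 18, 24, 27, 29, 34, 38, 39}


Set A = {1, 18, 24, 27, 29, 38, 39}
Set B = {1, 4, 13, 18, 24, 27, 29, 34, 38, 39}
Check each element of A against B:
1 ∈ B, 18 ∈ B, 24 ∈ B, 27 ∈ B, 29 ∈ B, 38 ∈ B, 39 ∈ B
Elements of A not in B: {}

{}


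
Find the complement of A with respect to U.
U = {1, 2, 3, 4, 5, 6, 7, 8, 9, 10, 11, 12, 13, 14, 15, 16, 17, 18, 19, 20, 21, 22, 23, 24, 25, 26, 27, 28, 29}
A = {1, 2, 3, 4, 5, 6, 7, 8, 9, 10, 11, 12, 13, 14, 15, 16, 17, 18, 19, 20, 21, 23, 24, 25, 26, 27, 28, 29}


Universal set U = {1, 2, 3, 4, 5, 6, 7, 8, 9, 10, 11, 12, 13, 14, 15, 16, 17, 18, 19, 20, 21, 22, 23, 24, 25, 26, 27, 28, 29}
Set A = {1, 2, 3, 4, 5, 6, 7, 8, 9, 10, 11, 12, 13, 14, 15, 16, 17, 18, 19, 20, 21, 23, 24, 25, 26, 27, 28, 29}
A' = U \ A = elements in U but not in A
Checking each element of U:
1 (in A, exclude), 2 (in A, exclude), 3 (in A, exclude), 4 (in A, exclude), 5 (in A, exclude), 6 (in A, exclude), 7 (in A, exclude), 8 (in A, exclude), 9 (in A, exclude), 10 (in A, exclude), 11 (in A, exclude), 12 (in A, exclude), 13 (in A, exclude), 14 (in A, exclude), 15 (in A, exclude), 16 (in A, exclude), 17 (in A, exclude), 18 (in A, exclude), 19 (in A, exclude), 20 (in A, exclude), 21 (in A, exclude), 22 (not in A, include), 23 (in A, exclude), 24 (in A, exclude), 25 (in A, exclude), 26 (in A, exclude), 27 (in A, exclude), 28 (in A, exclude), 29 (in A, exclude)
A' = {22}

{22}


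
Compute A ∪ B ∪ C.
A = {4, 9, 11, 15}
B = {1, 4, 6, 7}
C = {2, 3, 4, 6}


Set A = {4, 9, 11, 15}
Set B = {1, 4, 6, 7}
Set C = {2, 3, 4, 6}
First, A ∪ B = {1, 4, 6, 7, 9, 11, 15}
Then, (A ∪ B) ∪ C = {1, 2, 3, 4, 6, 7, 9, 11, 15}

{1, 2, 3, 4, 6, 7, 9, 11, 15}


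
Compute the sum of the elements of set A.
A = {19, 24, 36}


Set A = {19, 24, 36}
Sum = 19 + 24 + 36 = 79

79


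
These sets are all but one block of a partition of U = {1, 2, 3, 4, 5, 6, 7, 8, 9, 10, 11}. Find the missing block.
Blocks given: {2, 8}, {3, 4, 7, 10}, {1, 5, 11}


U = {1, 2, 3, 4, 5, 6, 7, 8, 9, 10, 11}
Shown blocks: {2, 8}, {3, 4, 7, 10}, {1, 5, 11}
A partition's blocks are pairwise disjoint and cover U, so the missing block = U \ (union of shown blocks).
Union of shown blocks: {1, 2, 3, 4, 5, 7, 8, 10, 11}
Missing block = U \ (union) = {6, 9}

{6, 9}


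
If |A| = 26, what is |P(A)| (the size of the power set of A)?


The set has 26 elements.
The power set contains all possible subsets.
|P(A)| = 2^|A| = 2^26 = 67108864

67108864


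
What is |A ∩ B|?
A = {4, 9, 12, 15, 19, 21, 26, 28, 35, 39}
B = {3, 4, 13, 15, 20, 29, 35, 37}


Set A = {4, 9, 12, 15, 19, 21, 26, 28, 35, 39}
Set B = {3, 4, 13, 15, 20, 29, 35, 37}
A ∩ B = {4, 15, 35}
|A ∩ B| = 3

3


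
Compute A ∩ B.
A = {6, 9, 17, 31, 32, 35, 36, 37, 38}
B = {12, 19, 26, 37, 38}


Set A = {6, 9, 17, 31, 32, 35, 36, 37, 38}
Set B = {12, 19, 26, 37, 38}
A ∩ B includes only elements in both sets.
Check each element of A against B:
6 ✗, 9 ✗, 17 ✗, 31 ✗, 32 ✗, 35 ✗, 36 ✗, 37 ✓, 38 ✓
A ∩ B = {37, 38}

{37, 38}


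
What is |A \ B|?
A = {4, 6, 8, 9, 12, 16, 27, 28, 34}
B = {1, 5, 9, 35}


Set A = {4, 6, 8, 9, 12, 16, 27, 28, 34}
Set B = {1, 5, 9, 35}
A \ B = {4, 6, 8, 12, 16, 27, 28, 34}
|A \ B| = 8

8


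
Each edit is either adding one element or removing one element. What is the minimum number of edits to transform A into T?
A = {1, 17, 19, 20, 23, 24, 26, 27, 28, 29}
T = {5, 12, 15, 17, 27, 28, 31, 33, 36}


Set A = {1, 17, 19, 20, 23, 24, 26, 27, 28, 29}
Set T = {5, 12, 15, 17, 27, 28, 31, 33, 36}
Elements to remove from A (in A, not in T): {1, 19, 20, 23, 24, 26, 29} → 7 removals
Elements to add to A (in T, not in A): {5, 12, 15, 31, 33, 36} → 6 additions
Total edits = 7 + 6 = 13

13


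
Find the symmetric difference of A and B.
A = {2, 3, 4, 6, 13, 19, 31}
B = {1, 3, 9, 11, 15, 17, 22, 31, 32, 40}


Set A = {2, 3, 4, 6, 13, 19, 31}
Set B = {1, 3, 9, 11, 15, 17, 22, 31, 32, 40}
A △ B = (A \ B) ∪ (B \ A)
Elements in A but not B: {2, 4, 6, 13, 19}
Elements in B but not A: {1, 9, 11, 15, 17, 22, 32, 40}
A △ B = {1, 2, 4, 6, 9, 11, 13, 15, 17, 19, 22, 32, 40}

{1, 2, 4, 6, 9, 11, 13, 15, 17, 19, 22, 32, 40}


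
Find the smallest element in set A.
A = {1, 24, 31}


Set A = {1, 24, 31}
Elements in ascending order: 1, 24, 31
The smallest element is 1.

1


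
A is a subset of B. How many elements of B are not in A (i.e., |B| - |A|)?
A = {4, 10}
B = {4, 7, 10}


Set A = {4, 10}, |A| = 2
Set B = {4, 7, 10}, |B| = 3
Since A ⊆ B: B \ A = {7}
|B| - |A| = 3 - 2 = 1

1


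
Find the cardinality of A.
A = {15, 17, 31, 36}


Set A = {15, 17, 31, 36}
Listing elements: 15, 17, 31, 36
Counting: 4 elements
|A| = 4

4


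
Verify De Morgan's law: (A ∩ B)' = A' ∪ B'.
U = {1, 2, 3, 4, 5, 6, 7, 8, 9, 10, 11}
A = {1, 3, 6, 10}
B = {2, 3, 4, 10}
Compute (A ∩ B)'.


U = {1, 2, 3, 4, 5, 6, 7, 8, 9, 10, 11}
A = {1, 3, 6, 10}, B = {2, 3, 4, 10}
A ∩ B = {3, 10}
(A ∩ B)' = U \ (A ∩ B) = {1, 2, 4, 5, 6, 7, 8, 9, 11}
Verification via A' ∪ B': A' = {2, 4, 5, 7, 8, 9, 11}, B' = {1, 5, 6, 7, 8, 9, 11}
A' ∪ B' = {1, 2, 4, 5, 6, 7, 8, 9, 11} ✓

{1, 2, 4, 5, 6, 7, 8, 9, 11}
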